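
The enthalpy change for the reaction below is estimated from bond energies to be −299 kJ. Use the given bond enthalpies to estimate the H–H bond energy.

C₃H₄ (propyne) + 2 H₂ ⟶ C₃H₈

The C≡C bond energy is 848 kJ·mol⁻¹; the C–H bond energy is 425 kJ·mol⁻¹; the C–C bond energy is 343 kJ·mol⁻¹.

Let D be the H–H bond energy.
Σ(broken) = 1×848 + 1×343 + 4×425 + 2×D = 2891 + 2D
Σ(formed) = 2×343 + 8×425 = 4086
ΔH = Σ(broken) − Σ(formed) = (2891 + 2D) − (4086) = −1195 + 2D
Setting this equal to −299 kJ gives 2D = 896, so D = 448 kJ/mol.

D(H–H) ≈ 448 kJ/mol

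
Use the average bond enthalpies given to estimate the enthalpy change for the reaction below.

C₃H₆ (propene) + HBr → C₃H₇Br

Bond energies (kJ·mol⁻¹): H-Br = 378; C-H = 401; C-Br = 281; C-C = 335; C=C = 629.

Bonds broken (reactants):
  C-C: 1 × 335 = 335
  C-H: 6 × 401 = 2406
  C=C: 1 × 629 = 629
  H-Br: 1 × 378 = 378
  Σ(broken) = 3748 kJ
Bonds formed (products):
  C-Br: 1 × 281 = 281
  C-C: 2 × 335 = 670
  C-H: 7 × 401 = 2807
  Σ(formed) = 3758 kJ
ΔH = Σ(broken) − Σ(formed) = 3748 − 3758 = −10 kJ

ΔH ≈ −10 kJ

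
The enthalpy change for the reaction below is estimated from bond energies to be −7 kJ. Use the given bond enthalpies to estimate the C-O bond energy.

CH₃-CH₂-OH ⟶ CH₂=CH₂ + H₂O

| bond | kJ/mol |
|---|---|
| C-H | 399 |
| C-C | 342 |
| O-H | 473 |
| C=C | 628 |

D(C-O) ≈ 353 kJ/mol

Let D be the C-O bond energy.
Σ(broken) = 1×342 + 5×399 + 1×D + 1×473 = 2810 + D
Σ(formed) = 4×399 + 1×628 + 2×473 = 3170
ΔH = Σ(broken) − Σ(formed) = (2810 + D) − (3170) = −360 + D
Setting this equal to −7 kJ gives D = 353 kJ/mol.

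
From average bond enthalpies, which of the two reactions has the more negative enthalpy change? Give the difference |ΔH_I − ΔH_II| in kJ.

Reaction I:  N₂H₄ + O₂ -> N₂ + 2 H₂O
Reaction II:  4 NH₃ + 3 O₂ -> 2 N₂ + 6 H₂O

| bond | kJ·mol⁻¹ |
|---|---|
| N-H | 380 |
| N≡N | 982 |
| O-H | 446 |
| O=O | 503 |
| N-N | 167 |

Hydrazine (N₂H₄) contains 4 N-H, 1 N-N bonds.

Reaction II, by 671 kJ

Reaction I:
  Bonds broken (reactants):
    N-H: 4 × 380 = 1520
    N-N: 1 × 167 = 167
    O=O: 1 × 503 = 503
    Σ(broken) = 2190 kJ
  Bonds formed (products):
    N≡N: 1 × 982 = 982
    O-H: 4 × 446 = 1784
    Σ(formed) = 2766 kJ
  ΔH_I = 2190 − 2766 = −576 kJ
Reaction II:
  Bonds broken (reactants):
    N-H: 12 × 380 = 4560
    O=O: 3 × 503 = 1509
    Σ(broken) = 6069 kJ
  Bonds formed (products):
    N≡N: 2 × 982 = 1964
    O-H: 12 × 446 = 5352
    Σ(formed) = 7316 kJ
  ΔH_II = 6069 − 7316 = −1247 kJ
ΔH_I − ΔH_II = +671 kJ, so reaction II has the more negative ΔH; |ΔH_I − ΔH_II| = 671 kJ.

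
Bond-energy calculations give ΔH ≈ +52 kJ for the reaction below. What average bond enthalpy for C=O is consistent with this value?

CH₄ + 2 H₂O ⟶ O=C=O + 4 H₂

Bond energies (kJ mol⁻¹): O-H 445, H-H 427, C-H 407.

D(C=O) ≈ 824 kJ/mol

Let D be the C=O bond energy.
Σ(broken) = 4×407 + 4×445 = 3408
Σ(formed) = 2×D + 4×427 = 1708 + 2D
ΔH = Σ(broken) − Σ(formed) = (3408) − (1708 + 2D) = +1700 − 2D
Setting this equal to +52 kJ gives 2D = 1648, so D = 824 kJ/mol.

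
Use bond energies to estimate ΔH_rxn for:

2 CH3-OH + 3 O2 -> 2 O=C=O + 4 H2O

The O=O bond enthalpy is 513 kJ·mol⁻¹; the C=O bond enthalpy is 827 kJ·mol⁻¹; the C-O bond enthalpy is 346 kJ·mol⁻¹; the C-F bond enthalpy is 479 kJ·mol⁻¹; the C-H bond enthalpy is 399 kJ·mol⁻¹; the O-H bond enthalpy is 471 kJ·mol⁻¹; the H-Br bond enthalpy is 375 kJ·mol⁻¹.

ΔH ≈ −1509 kJ

Bonds broken (reactants):
  C-H: 6 × 399 = 2394
  C-O: 2 × 346 = 692
  O-H: 2 × 471 = 942
  O=O: 3 × 513 = 1539
  Σ(broken) = 5567 kJ
Bonds formed (products):
  C=O: 4 × 827 = 3308
  O-H: 8 × 471 = 3768
  Σ(formed) = 7076 kJ
ΔH = Σ(broken) − Σ(formed) = 5567 − 7076 = −1509 kJ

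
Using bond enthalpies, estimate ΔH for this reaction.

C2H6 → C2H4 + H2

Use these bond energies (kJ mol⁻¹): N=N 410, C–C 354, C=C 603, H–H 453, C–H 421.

ΔH ≈ +140 kJ

Bonds broken (reactants):
  C–C: 1 × 354 = 354
  C–H: 6 × 421 = 2526
  Σ(broken) = 2880 kJ
Bonds formed (products):
  C–H: 4 × 421 = 1684
  C=C: 1 × 603 = 603
  H–H: 1 × 453 = 453
  Σ(formed) = 2740 kJ
ΔH = Σ(broken) − Σ(formed) = 2880 − 2740 = +140 kJ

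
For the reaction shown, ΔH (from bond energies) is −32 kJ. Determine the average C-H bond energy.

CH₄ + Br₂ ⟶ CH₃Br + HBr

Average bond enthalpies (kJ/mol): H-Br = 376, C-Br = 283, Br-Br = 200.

Let D be the C-H bond energy.
Σ(broken) = 1×200 + 4×D = 200 + 4D
Σ(formed) = 1×283 + 3×D + 1×376 = 659 + 3D
ΔH = Σ(broken) − Σ(formed) = (200 + 4D) − (659 + 3D) = −459 + D
Setting this equal to −32 kJ gives D = 427 kJ/mol.

D(C-H) ≈ 427 kJ/mol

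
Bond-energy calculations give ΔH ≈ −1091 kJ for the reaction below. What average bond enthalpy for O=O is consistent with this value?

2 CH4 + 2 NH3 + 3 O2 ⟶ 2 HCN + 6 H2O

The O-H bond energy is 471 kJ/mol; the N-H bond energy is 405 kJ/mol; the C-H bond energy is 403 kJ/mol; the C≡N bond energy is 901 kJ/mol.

D(O=O) ≈ 505 kJ/mol

Let D be the O=O bond energy.
Σ(broken) = 8×403 + 6×405 + 3×D = 5654 + 3D
Σ(formed) = 2×901 + 2×403 + 12×471 = 8260
ΔH = Σ(broken) − Σ(formed) = (5654 + 3D) − (8260) = −2606 + 3D
Setting this equal to −1091 kJ gives 3D = 1515, so D = 505 kJ/mol.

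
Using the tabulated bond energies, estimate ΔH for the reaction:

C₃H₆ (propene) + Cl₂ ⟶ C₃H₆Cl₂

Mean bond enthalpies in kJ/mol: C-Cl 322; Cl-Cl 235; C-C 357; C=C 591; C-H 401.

Bonds broken (reactants):
  C-C: 1 × 357 = 357
  C-H: 6 × 401 = 2406
  C=C: 1 × 591 = 591
  Cl-Cl: 1 × 235 = 235
  Σ(broken) = 3589 kJ
Bonds formed (products):
  C-C: 2 × 357 = 714
  C-Cl: 2 × 322 = 644
  C-H: 6 × 401 = 2406
  Σ(formed) = 3764 kJ
ΔH = Σ(broken) − Σ(formed) = 3589 − 3764 = −175 kJ

ΔH ≈ −175 kJ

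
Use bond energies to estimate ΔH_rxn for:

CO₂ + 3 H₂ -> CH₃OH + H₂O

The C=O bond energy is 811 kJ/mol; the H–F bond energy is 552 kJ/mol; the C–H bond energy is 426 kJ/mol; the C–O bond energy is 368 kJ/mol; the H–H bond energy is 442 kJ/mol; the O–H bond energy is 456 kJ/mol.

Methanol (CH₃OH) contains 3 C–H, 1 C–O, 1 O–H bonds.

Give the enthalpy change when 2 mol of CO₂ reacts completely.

Bonds broken (reactants):
  C=O: 2 × 811 = 1622
  H–H: 3 × 442 = 1326
  Σ(broken) = 2948 kJ
Bonds formed (products):
  C–H: 3 × 426 = 1278
  C–O: 1 × 368 = 368
  O–H: 3 × 456 = 1368
  Σ(formed) = 3014 kJ
ΔH = Σ(broken) − Σ(formed) = 2948 − 3014 = −66 kJ
For 2× the reaction as written: 2 × (−66) = −132 kJ

ΔH = −132 kJ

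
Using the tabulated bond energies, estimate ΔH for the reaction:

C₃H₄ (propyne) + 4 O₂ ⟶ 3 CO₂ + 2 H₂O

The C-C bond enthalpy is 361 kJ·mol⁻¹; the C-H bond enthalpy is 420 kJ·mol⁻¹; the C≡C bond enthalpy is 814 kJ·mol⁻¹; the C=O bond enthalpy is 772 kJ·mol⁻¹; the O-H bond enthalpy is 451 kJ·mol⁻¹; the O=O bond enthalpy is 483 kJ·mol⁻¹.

Bonds broken (reactants):
  C≡C: 1 × 814 = 814
  C-C: 1 × 361 = 361
  C-H: 4 × 420 = 1680
  O=O: 4 × 483 = 1932
  Σ(broken) = 4787 kJ
Bonds formed (products):
  C=O: 6 × 772 = 4632
  O-H: 4 × 451 = 1804
  Σ(formed) = 6436 kJ
ΔH = Σ(broken) − Σ(formed) = 4787 − 6436 = −1649 kJ

ΔH ≈ −1649 kJ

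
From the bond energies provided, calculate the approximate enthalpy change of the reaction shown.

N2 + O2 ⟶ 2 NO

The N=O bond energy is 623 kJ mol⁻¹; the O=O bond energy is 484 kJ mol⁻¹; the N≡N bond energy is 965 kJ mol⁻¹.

ΔH ≈ +203 kJ

Bonds broken (reactants):
  N≡N: 1 × 965 = 965
  O=O: 1 × 484 = 484
  Σ(broken) = 1449 kJ
Bonds formed (products):
  N=O: 2 × 623 = 1246
  Σ(formed) = 1246 kJ
ΔH = Σ(broken) − Σ(formed) = 1449 − 1246 = +203 kJ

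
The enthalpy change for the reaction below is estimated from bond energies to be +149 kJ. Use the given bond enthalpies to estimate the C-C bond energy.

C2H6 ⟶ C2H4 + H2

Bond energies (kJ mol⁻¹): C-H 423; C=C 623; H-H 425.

D(C-C) ≈ 351 kJ/mol

Let D be the C-C bond energy.
Σ(broken) = 1×D + 6×423 = 2538 + D
Σ(formed) = 4×423 + 1×623 + 1×425 = 2740
ΔH = Σ(broken) − Σ(formed) = (2538 + D) − (2740) = −202 + D
Setting this equal to +149 kJ gives D = 351 kJ/mol.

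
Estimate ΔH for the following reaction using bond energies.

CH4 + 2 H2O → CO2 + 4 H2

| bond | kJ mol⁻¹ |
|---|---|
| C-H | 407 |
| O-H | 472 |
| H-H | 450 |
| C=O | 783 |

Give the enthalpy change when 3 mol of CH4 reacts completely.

Bonds broken (reactants):
  C-H: 4 × 407 = 1628
  O-H: 4 × 472 = 1888
  Σ(broken) = 3516 kJ
Bonds formed (products):
  C=O: 2 × 783 = 1566
  H-H: 4 × 450 = 1800
  Σ(formed) = 3366 kJ
ΔH = Σ(broken) − Σ(formed) = 3516 − 3366 = +150 kJ
For 3× the reaction as written: 3 × (+150) = +450 kJ

ΔH = +450 kJ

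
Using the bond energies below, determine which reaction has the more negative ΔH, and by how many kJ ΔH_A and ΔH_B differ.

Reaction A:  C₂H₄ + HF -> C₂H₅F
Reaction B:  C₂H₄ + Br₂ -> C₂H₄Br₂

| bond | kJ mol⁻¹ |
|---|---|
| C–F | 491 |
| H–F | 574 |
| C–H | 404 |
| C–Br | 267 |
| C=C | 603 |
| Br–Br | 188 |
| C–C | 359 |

Reaction A:
  Bonds broken (reactants):
    C–H: 4 × 404 = 1616
    C=C: 1 × 603 = 603
    H–F: 1 × 574 = 574
    Σ(broken) = 2793 kJ
  Bonds formed (products):
    C–C: 1 × 359 = 359
    C–F: 1 × 491 = 491
    C–H: 5 × 404 = 2020
    Σ(formed) = 2870 kJ
  ΔH_A = 2793 − 2870 = −77 kJ
Reaction B:
  Bonds broken (reactants):
    Br–Br: 1 × 188 = 188
    C–H: 4 × 404 = 1616
    C=C: 1 × 603 = 603
    Σ(broken) = 2407 kJ
  Bonds formed (products):
    C–Br: 2 × 267 = 534
    C–C: 1 × 359 = 359
    C–H: 4 × 404 = 1616
    Σ(formed) = 2509 kJ
  ΔH_B = 2407 − 2509 = −102 kJ
ΔH_A − ΔH_B = +25 kJ, so reaction B has the more negative ΔH; |ΔH_A − ΔH_B| = 25 kJ.

Reaction B, by 25 kJ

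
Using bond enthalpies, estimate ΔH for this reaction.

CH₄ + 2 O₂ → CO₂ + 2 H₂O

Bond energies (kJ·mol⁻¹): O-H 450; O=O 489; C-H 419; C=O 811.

Bonds broken (reactants):
  C-H: 4 × 419 = 1676
  O=O: 2 × 489 = 978
  Σ(broken) = 2654 kJ
Bonds formed (products):
  C=O: 2 × 811 = 1622
  O-H: 4 × 450 = 1800
  Σ(formed) = 3422 kJ
ΔH = Σ(broken) − Σ(formed) = 2654 − 3422 = −768 kJ

ΔH ≈ −768 kJ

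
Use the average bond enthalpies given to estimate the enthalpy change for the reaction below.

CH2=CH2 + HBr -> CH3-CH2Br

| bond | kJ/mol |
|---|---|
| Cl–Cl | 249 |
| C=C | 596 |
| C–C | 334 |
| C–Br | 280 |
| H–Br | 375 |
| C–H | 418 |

ΔH ≈ −61 kJ

Bonds broken (reactants):
  C–H: 4 × 418 = 1672
  C=C: 1 × 596 = 596
  H–Br: 1 × 375 = 375
  Σ(broken) = 2643 kJ
Bonds formed (products):
  C–Br: 1 × 280 = 280
  C–C: 1 × 334 = 334
  C–H: 5 × 418 = 2090
  Σ(formed) = 2704 kJ
ΔH = Σ(broken) − Σ(formed) = 2643 − 2704 = −61 kJ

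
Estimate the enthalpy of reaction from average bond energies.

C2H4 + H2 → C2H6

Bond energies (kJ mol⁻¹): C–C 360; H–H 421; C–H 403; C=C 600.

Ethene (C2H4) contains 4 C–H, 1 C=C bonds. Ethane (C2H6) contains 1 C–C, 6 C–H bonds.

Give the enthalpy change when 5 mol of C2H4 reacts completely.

ΔH = −725 kJ

Bonds broken (reactants):
  C–H: 4 × 403 = 1612
  C=C: 1 × 600 = 600
  H–H: 1 × 421 = 421
  Σ(broken) = 2633 kJ
Bonds formed (products):
  C–C: 1 × 360 = 360
  C–H: 6 × 403 = 2418
  Σ(formed) = 2778 kJ
ΔH = Σ(broken) − Σ(formed) = 2633 − 2778 = −145 kJ
For 5× the reaction as written: 5 × (−145) = −725 kJ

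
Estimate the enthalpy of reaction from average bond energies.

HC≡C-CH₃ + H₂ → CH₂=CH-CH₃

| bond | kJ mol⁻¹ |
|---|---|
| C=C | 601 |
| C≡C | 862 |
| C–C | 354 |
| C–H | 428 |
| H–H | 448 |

Bonds broken (reactants):
  C≡C: 1 × 862 = 862
  C–C: 1 × 354 = 354
  C–H: 4 × 428 = 1712
  H–H: 1 × 448 = 448
  Σ(broken) = 3376 kJ
Bonds formed (products):
  C–C: 1 × 354 = 354
  C–H: 6 × 428 = 2568
  C=C: 1 × 601 = 601
  Σ(formed) = 3523 kJ
ΔH = Σ(broken) − Σ(formed) = 3376 − 3523 = −147 kJ

ΔH ≈ −147 kJ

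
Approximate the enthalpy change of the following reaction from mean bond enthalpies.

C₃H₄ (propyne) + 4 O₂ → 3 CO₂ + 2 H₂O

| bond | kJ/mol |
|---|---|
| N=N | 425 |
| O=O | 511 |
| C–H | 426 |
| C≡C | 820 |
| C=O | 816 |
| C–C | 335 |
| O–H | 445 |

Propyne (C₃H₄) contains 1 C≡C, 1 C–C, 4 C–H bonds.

ΔH ≈ −1773 kJ

Bonds broken (reactants):
  C≡C: 1 × 820 = 820
  C–C: 1 × 335 = 335
  C–H: 4 × 426 = 1704
  O=O: 4 × 511 = 2044
  Σ(broken) = 4903 kJ
Bonds formed (products):
  C=O: 6 × 816 = 4896
  O–H: 4 × 445 = 1780
  Σ(formed) = 6676 kJ
ΔH = Σ(broken) − Σ(formed) = 4903 − 6676 = −1773 kJ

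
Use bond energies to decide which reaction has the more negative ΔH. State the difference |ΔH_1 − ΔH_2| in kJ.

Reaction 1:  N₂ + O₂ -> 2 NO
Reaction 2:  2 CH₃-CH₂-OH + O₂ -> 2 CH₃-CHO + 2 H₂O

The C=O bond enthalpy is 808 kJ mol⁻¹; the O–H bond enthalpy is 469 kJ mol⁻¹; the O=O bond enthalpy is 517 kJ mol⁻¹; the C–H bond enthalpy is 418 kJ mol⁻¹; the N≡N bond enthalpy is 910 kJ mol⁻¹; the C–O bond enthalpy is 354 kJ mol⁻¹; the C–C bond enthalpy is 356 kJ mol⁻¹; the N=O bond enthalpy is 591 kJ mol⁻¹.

Reaction 2, by 738 kJ

Reaction 1:
  Bonds broken (reactants):
    N≡N: 1 × 910 = 910
    O=O: 1 × 517 = 517
    Σ(broken) = 1427 kJ
  Bonds formed (products):
    N=O: 2 × 591 = 1182
    Σ(formed) = 1182 kJ
  ΔH_1 = 1427 − 1182 = +245 kJ
Reaction 2:
  Bonds broken (reactants):
    C–C: 2 × 356 = 712
    C–H: 10 × 418 = 4180
    C–O: 2 × 354 = 708
    O–H: 2 × 469 = 938
    O=O: 1 × 517 = 517
    Σ(broken) = 7055 kJ
  Bonds formed (products):
    C–C: 2 × 356 = 712
    C–H: 8 × 418 = 3344
    C=O: 2 × 808 = 1616
    O–H: 4 × 469 = 1876
    Σ(formed) = 7548 kJ
  ΔH_2 = 7055 − 7548 = −493 kJ
ΔH_1 − ΔH_2 = +738 kJ, so reaction 2 has the more negative ΔH; |ΔH_1 − ΔH_2| = 738 kJ.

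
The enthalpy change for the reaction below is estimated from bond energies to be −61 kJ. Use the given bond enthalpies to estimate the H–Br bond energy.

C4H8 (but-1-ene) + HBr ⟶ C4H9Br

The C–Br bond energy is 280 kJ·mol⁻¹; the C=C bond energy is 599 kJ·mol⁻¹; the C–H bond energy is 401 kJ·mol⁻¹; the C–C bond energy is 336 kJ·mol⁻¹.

Let D be the H–Br bond energy.
Σ(broken) = 2×336 + 8×401 + 1×599 + 1×D = 4479 + D
Σ(formed) = 1×280 + 3×336 + 9×401 = 4897
ΔH = Σ(broken) − Σ(formed) = (4479 + D) − (4897) = −418 + D
Setting this equal to −61 kJ gives D = 357 kJ/mol.

D(H–Br) ≈ 357 kJ/mol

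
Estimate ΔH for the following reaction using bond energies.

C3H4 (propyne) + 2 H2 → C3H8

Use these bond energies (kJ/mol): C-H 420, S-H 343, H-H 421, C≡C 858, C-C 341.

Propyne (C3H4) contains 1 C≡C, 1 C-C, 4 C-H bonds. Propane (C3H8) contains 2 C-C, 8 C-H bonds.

ΔH ≈ −321 kJ

Bonds broken (reactants):
  C≡C: 1 × 858 = 858
  C-C: 1 × 341 = 341
  C-H: 4 × 420 = 1680
  H-H: 2 × 421 = 842
  Σ(broken) = 3721 kJ
Bonds formed (products):
  C-C: 2 × 341 = 682
  C-H: 8 × 420 = 3360
  Σ(formed) = 4042 kJ
ΔH = Σ(broken) − Σ(formed) = 3721 − 4042 = −321 kJ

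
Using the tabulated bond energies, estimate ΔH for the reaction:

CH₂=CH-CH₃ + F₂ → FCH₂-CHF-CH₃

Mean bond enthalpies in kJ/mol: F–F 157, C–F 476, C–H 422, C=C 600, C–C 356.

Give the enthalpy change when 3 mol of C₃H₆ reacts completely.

ΔH = −1653 kJ

Bonds broken (reactants):
  C–C: 1 × 356 = 356
  C–H: 6 × 422 = 2532
  C=C: 1 × 600 = 600
  F–F: 1 × 157 = 157
  Σ(broken) = 3645 kJ
Bonds formed (products):
  C–C: 2 × 356 = 712
  C–F: 2 × 476 = 952
  C–H: 6 × 422 = 2532
  Σ(formed) = 4196 kJ
ΔH = Σ(broken) − Σ(formed) = 3645 − 4196 = −551 kJ
For 3× the reaction as written: 3 × (−551) = −1653 kJ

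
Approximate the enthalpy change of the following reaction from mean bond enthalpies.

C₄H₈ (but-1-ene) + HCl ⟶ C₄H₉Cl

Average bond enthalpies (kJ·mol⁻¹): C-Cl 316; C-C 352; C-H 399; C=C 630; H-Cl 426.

ΔH ≈ −11 kJ

Bonds broken (reactants):
  C-C: 2 × 352 = 704
  C-H: 8 × 399 = 3192
  C=C: 1 × 630 = 630
  H-Cl: 1 × 426 = 426
  Σ(broken) = 4952 kJ
Bonds formed (products):
  C-C: 3 × 352 = 1056
  C-Cl: 1 × 316 = 316
  C-H: 9 × 399 = 3591
  Σ(formed) = 4963 kJ
ΔH = Σ(broken) − Σ(formed) = 4952 − 4963 = −11 kJ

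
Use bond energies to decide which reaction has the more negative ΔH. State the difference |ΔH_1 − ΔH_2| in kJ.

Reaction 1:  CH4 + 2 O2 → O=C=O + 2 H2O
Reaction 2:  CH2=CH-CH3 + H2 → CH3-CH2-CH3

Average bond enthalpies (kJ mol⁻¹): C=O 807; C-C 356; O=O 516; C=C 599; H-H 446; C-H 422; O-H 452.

Reaction 1:
  Bonds broken (reactants):
    C-H: 4 × 422 = 1688
    O=O: 2 × 516 = 1032
    Σ(broken) = 2720 kJ
  Bonds formed (products):
    C=O: 2 × 807 = 1614
    O-H: 4 × 452 = 1808
    Σ(formed) = 3422 kJ
  ΔH_1 = 2720 − 3422 = −702 kJ
Reaction 2:
  Bonds broken (reactants):
    C-C: 1 × 356 = 356
    C-H: 6 × 422 = 2532
    C=C: 1 × 599 = 599
    H-H: 1 × 446 = 446
    Σ(broken) = 3933 kJ
  Bonds formed (products):
    C-C: 2 × 356 = 712
    C-H: 8 × 422 = 3376
    Σ(formed) = 4088 kJ
  ΔH_2 = 3933 − 4088 = −155 kJ
ΔH_1 − ΔH_2 = −547 kJ, so reaction 1 has the more negative ΔH; |ΔH_1 − ΔH_2| = 547 kJ.

Reaction 1, by 547 kJ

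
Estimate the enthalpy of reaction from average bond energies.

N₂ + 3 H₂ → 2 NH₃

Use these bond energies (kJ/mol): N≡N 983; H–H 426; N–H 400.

ΔH ≈ −139 kJ

Bonds broken (reactants):
  H–H: 3 × 426 = 1278
  N≡N: 1 × 983 = 983
  Σ(broken) = 2261 kJ
Bonds formed (products):
  N–H: 6 × 400 = 2400
  Σ(formed) = 2400 kJ
ΔH = Σ(broken) − Σ(formed) = 2261 − 2400 = −139 kJ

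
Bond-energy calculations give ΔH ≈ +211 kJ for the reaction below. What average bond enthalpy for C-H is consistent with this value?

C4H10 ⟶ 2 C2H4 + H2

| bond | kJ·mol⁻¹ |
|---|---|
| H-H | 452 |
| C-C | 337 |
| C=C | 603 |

Let D be the C-H bond energy.
Σ(broken) = 3×337 + 10×D = 1011 + 10D
Σ(formed) = 8×D + 2×603 + 1×452 = 1658 + 8D
ΔH = Σ(broken) − Σ(formed) = (1011 + 10D) − (1658 + 8D) = −647 + 2D
Setting this equal to +211 kJ gives 2D = 858, so D = 429 kJ/mol.

D(C-H) ≈ 429 kJ/mol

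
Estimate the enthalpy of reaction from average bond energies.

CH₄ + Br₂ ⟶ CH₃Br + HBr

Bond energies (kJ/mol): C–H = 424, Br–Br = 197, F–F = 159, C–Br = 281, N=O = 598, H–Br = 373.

ΔH ≈ −33 kJ

Bonds broken (reactants):
  Br–Br: 1 × 197 = 197
  C–H: 4 × 424 = 1696
  Σ(broken) = 1893 kJ
Bonds formed (products):
  C–Br: 1 × 281 = 281
  C–H: 3 × 424 = 1272
  H–Br: 1 × 373 = 373
  Σ(formed) = 1926 kJ
ΔH = Σ(broken) − Σ(formed) = 1893 − 1926 = −33 kJ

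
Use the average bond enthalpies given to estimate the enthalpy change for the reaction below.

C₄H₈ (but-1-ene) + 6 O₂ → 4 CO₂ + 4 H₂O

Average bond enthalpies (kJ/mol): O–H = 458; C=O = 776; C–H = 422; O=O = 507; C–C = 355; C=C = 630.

ΔH ≈ −2114 kJ

Bonds broken (reactants):
  C–C: 2 × 355 = 710
  C–H: 8 × 422 = 3376
  C=C: 1 × 630 = 630
  O=O: 6 × 507 = 3042
  Σ(broken) = 7758 kJ
Bonds formed (products):
  C=O: 8 × 776 = 6208
  O–H: 8 × 458 = 3664
  Σ(formed) = 9872 kJ
ΔH = Σ(broken) − Σ(formed) = 7758 − 9872 = −2114 kJ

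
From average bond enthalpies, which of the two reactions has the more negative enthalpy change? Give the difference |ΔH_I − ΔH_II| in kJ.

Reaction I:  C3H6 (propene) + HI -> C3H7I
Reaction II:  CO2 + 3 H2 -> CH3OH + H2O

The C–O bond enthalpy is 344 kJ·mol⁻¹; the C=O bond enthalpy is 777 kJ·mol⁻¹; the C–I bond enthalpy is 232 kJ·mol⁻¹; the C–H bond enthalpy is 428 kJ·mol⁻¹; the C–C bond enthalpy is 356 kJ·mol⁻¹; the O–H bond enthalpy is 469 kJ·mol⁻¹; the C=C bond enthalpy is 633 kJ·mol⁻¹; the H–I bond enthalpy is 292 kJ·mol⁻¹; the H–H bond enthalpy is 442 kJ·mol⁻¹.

Reaction I:
  Bonds broken (reactants):
    C–C: 1 × 356 = 356
    C–H: 6 × 428 = 2568
    C=C: 1 × 633 = 633
    H–I: 1 × 292 = 292
    Σ(broken) = 3849 kJ
  Bonds formed (products):
    C–C: 2 × 356 = 712
    C–H: 7 × 428 = 2996
    C–I: 1 × 232 = 232
    Σ(formed) = 3940 kJ
  ΔH_I = 3849 − 3940 = −91 kJ
Reaction II:
  Bonds broken (reactants):
    C=O: 2 × 777 = 1554
    H–H: 3 × 442 = 1326
    Σ(broken) = 2880 kJ
  Bonds formed (products):
    C–H: 3 × 428 = 1284
    C–O: 1 × 344 = 344
    O–H: 3 × 469 = 1407
    Σ(formed) = 3035 kJ
  ΔH_II = 2880 − 3035 = −155 kJ
ΔH_I − ΔH_II = +64 kJ, so reaction II has the more negative ΔH; |ΔH_I − ΔH_II| = 64 kJ.

Reaction II, by 64 kJ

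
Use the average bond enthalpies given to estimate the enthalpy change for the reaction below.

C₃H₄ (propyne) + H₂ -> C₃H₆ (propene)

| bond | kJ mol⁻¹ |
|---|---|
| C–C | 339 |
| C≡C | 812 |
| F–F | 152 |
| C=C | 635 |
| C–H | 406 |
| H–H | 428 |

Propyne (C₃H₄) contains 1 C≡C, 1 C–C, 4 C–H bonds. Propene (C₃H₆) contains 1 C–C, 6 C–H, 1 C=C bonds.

Bonds broken (reactants):
  C≡C: 1 × 812 = 812
  C–C: 1 × 339 = 339
  C–H: 4 × 406 = 1624
  H–H: 1 × 428 = 428
  Σ(broken) = 3203 kJ
Bonds formed (products):
  C–C: 1 × 339 = 339
  C–H: 6 × 406 = 2436
  C=C: 1 × 635 = 635
  Σ(formed) = 3410 kJ
ΔH = Σ(broken) − Σ(formed) = 3203 − 3410 = −207 kJ

ΔH ≈ −207 kJ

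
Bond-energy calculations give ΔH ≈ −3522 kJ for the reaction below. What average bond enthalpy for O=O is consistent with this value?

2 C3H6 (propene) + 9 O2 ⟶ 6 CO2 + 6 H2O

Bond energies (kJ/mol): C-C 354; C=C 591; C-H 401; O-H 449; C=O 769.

D(O=O) ≈ 488 kJ/mol

Let D be the O=O bond energy.
Σ(broken) = 2×354 + 12×401 + 2×591 + 9×D = 6702 + 9D
Σ(formed) = 12×769 + 12×449 = 14616
ΔH = Σ(broken) − Σ(formed) = (6702 + 9D) − (14616) = −7914 + 9D
Setting this equal to −3522 kJ gives 9D = 4392, so D = 488 kJ/mol.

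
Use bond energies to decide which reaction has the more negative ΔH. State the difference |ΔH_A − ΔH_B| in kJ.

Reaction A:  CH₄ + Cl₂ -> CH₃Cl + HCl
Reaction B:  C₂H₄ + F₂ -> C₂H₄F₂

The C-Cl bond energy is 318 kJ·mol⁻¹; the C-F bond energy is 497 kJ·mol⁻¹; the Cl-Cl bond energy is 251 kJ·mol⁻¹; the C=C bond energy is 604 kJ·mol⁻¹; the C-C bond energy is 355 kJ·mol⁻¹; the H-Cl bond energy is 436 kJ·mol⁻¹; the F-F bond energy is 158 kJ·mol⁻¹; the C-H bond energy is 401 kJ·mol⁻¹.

Reaction A:
  Bonds broken (reactants):
    C-H: 4 × 401 = 1604
    Cl-Cl: 1 × 251 = 251
    Σ(broken) = 1855 kJ
  Bonds formed (products):
    C-Cl: 1 × 318 = 318
    C-H: 3 × 401 = 1203
    H-Cl: 1 × 436 = 436
    Σ(formed) = 1957 kJ
  ΔH_A = 1855 − 1957 = −102 kJ
Reaction B:
  Bonds broken (reactants):
    C-H: 4 × 401 = 1604
    C=C: 1 × 604 = 604
    F-F: 1 × 158 = 158
    Σ(broken) = 2366 kJ
  Bonds formed (products):
    C-C: 1 × 355 = 355
    C-F: 2 × 497 = 994
    C-H: 4 × 401 = 1604
    Σ(formed) = 2953 kJ
  ΔH_B = 2366 − 2953 = −587 kJ
ΔH_A − ΔH_B = +485 kJ, so reaction B has the more negative ΔH; |ΔH_A − ΔH_B| = 485 kJ.

Reaction B, by 485 kJ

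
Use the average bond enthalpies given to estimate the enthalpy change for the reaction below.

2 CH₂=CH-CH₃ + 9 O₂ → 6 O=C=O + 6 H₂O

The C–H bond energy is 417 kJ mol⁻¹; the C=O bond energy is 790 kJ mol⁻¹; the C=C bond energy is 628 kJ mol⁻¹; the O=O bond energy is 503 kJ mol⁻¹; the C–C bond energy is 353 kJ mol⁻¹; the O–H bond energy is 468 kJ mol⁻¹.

Bonds broken (reactants):
  C–C: 2 × 353 = 706
  C–H: 12 × 417 = 5004
  C=C: 2 × 628 = 1256
  O=O: 9 × 503 = 4527
  Σ(broken) = 11493 kJ
Bonds formed (products):
  C=O: 12 × 790 = 9480
  O–H: 12 × 468 = 5616
  Σ(formed) = 15096 kJ
ΔH = Σ(broken) − Σ(formed) = 11493 − 15096 = −3603 kJ

ΔH ≈ −3603 kJ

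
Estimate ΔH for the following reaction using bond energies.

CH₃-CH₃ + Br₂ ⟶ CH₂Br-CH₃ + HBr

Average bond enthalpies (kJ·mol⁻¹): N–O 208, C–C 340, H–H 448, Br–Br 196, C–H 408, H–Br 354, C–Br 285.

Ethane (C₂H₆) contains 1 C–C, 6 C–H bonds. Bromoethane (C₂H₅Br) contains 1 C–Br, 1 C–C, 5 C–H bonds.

ΔH ≈ −35 kJ

Bonds broken (reactants):
  Br–Br: 1 × 196 = 196
  C–C: 1 × 340 = 340
  C–H: 6 × 408 = 2448
  Σ(broken) = 2984 kJ
Bonds formed (products):
  C–Br: 1 × 285 = 285
  C–C: 1 × 340 = 340
  C–H: 5 × 408 = 2040
  H–Br: 1 × 354 = 354
  Σ(formed) = 3019 kJ
ΔH = Σ(broken) − Σ(formed) = 2984 − 3019 = −35 kJ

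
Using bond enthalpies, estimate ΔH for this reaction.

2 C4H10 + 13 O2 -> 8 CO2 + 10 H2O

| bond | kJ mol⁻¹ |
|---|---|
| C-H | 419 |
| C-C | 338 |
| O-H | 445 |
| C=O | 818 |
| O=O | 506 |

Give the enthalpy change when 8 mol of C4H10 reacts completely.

ΔH = −20008 kJ

Bonds broken (reactants):
  C-C: 6 × 338 = 2028
  C-H: 20 × 419 = 8380
  O=O: 13 × 506 = 6578
  Σ(broken) = 16986 kJ
Bonds formed (products):
  C=O: 16 × 818 = 13088
  O-H: 20 × 445 = 8900
  Σ(formed) = 21988 kJ
ΔH = Σ(broken) − Σ(formed) = 16986 − 21988 = −5002 kJ
For 4× the reaction as written: 4 × (−5002) = −20008 kJ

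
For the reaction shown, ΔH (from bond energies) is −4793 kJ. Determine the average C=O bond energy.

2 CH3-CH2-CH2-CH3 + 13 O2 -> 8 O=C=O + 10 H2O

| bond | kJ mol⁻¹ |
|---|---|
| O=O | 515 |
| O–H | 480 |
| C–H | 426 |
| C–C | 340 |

Let D be the C=O bond energy.
Σ(broken) = 6×340 + 20×426 + 13×515 = 17255
Σ(formed) = 16×D + 20×480 = 9600 + 16D
ΔH = Σ(broken) − Σ(formed) = (17255) − (9600 + 16D) = +7655 − 16D
Setting this equal to −4793 kJ gives 16D = 12448, so D = 778 kJ/mol.

D(C=O) ≈ 778 kJ/mol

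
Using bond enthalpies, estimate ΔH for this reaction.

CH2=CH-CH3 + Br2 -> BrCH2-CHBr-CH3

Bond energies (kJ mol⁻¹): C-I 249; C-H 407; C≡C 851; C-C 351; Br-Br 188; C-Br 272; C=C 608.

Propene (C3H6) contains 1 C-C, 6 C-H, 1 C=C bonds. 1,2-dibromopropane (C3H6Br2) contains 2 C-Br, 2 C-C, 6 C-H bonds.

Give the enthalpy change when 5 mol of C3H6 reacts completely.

Bonds broken (reactants):
  Br-Br: 1 × 188 = 188
  C-C: 1 × 351 = 351
  C-H: 6 × 407 = 2442
  C=C: 1 × 608 = 608
  Σ(broken) = 3589 kJ
Bonds formed (products):
  C-Br: 2 × 272 = 544
  C-C: 2 × 351 = 702
  C-H: 6 × 407 = 2442
  Σ(formed) = 3688 kJ
ΔH = Σ(broken) − Σ(formed) = 3589 − 3688 = −99 kJ
For 5× the reaction as written: 5 × (−99) = −495 kJ

ΔH = −495 kJ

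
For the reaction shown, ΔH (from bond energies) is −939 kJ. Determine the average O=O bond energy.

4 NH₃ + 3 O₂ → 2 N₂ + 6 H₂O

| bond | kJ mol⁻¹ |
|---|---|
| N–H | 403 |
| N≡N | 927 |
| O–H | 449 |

Let D be the O=O bond energy.
Σ(broken) = 12×403 + 3×D = 4836 + 3D
Σ(formed) = 2×927 + 12×449 = 7242
ΔH = Σ(broken) − Σ(formed) = (4836 + 3D) − (7242) = −2406 + 3D
Setting this equal to −939 kJ gives 3D = 1467, so D = 489 kJ/mol.

D(O=O) ≈ 489 kJ/mol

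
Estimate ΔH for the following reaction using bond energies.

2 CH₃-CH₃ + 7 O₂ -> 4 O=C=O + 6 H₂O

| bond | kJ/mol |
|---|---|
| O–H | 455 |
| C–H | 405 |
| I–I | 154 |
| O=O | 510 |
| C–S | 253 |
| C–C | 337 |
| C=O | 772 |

ΔH ≈ −2532 kJ

Bonds broken (reactants):
  C–C: 2 × 337 = 674
  C–H: 12 × 405 = 4860
  O=O: 7 × 510 = 3570
  Σ(broken) = 9104 kJ
Bonds formed (products):
  C=O: 8 × 772 = 6176
  O–H: 12 × 455 = 5460
  Σ(formed) = 11636 kJ
ΔH = Σ(broken) − Σ(formed) = 9104 − 11636 = −2532 kJ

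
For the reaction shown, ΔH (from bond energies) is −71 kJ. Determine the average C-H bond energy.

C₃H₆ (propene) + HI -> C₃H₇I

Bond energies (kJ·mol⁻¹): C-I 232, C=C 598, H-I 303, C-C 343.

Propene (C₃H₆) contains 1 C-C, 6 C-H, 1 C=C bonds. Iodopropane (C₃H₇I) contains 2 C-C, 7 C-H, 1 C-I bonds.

D(C-H) ≈ 397 kJ/mol

Let D be the C-H bond energy.
Σ(broken) = 1×343 + 6×D + 1×598 + 1×303 = 1244 + 6D
Σ(formed) = 2×343 + 7×D + 1×232 = 918 + 7D
ΔH = Σ(broken) − Σ(formed) = (1244 + 6D) − (918 + 7D) = +326 − D
Setting this equal to −71 kJ gives D = 397 kJ/mol.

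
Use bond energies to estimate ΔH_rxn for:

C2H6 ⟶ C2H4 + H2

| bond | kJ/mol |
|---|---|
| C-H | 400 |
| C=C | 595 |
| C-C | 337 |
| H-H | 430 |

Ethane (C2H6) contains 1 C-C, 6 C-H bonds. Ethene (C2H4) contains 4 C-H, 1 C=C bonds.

Bonds broken (reactants):
  C-C: 1 × 337 = 337
  C-H: 6 × 400 = 2400
  Σ(broken) = 2737 kJ
Bonds formed (products):
  C-H: 4 × 400 = 1600
  C=C: 1 × 595 = 595
  H-H: 1 × 430 = 430
  Σ(formed) = 2625 kJ
ΔH = Σ(broken) − Σ(formed) = 2737 − 2625 = +112 kJ

ΔH ≈ +112 kJ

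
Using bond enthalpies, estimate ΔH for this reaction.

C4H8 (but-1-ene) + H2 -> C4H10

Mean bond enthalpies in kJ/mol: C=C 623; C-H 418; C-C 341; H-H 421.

ΔH ≈ −133 kJ

Bonds broken (reactants):
  C-C: 2 × 341 = 682
  C-H: 8 × 418 = 3344
  C=C: 1 × 623 = 623
  H-H: 1 × 421 = 421
  Σ(broken) = 5070 kJ
Bonds formed (products):
  C-C: 3 × 341 = 1023
  C-H: 10 × 418 = 4180
  Σ(formed) = 5203 kJ
ΔH = Σ(broken) − Σ(formed) = 5070 − 5203 = −133 kJ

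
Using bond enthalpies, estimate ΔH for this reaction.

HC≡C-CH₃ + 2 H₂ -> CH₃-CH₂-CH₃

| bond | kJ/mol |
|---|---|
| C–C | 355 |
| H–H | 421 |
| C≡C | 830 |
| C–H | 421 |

Bonds broken (reactants):
  C≡C: 1 × 830 = 830
  C–C: 1 × 355 = 355
  C–H: 4 × 421 = 1684
  H–H: 2 × 421 = 842
  Σ(broken) = 3711 kJ
Bonds formed (products):
  C–C: 2 × 355 = 710
  C–H: 8 × 421 = 3368
  Σ(formed) = 4078 kJ
ΔH = Σ(broken) − Σ(formed) = 3711 − 4078 = −367 kJ

ΔH ≈ −367 kJ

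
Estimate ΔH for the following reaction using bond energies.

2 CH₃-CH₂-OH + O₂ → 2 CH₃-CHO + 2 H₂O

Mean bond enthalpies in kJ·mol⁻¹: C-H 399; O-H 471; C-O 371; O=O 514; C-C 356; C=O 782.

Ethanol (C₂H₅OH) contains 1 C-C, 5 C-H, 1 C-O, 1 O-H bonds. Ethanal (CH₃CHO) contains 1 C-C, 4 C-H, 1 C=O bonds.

Bonds broken (reactants):
  C-C: 2 × 356 = 712
  C-H: 10 × 399 = 3990
  C-O: 2 × 371 = 742
  O-H: 2 × 471 = 942
  O=O: 1 × 514 = 514
  Σ(broken) = 6900 kJ
Bonds formed (products):
  C-C: 2 × 356 = 712
  C-H: 8 × 399 = 3192
  C=O: 2 × 782 = 1564
  O-H: 4 × 471 = 1884
  Σ(formed) = 7352 kJ
ΔH = Σ(broken) − Σ(formed) = 6900 − 7352 = −452 kJ

ΔH ≈ −452 kJ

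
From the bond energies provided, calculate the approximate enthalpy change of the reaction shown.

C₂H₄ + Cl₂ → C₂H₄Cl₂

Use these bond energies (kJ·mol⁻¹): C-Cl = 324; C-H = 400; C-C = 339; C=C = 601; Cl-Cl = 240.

Bonds broken (reactants):
  C-H: 4 × 400 = 1600
  C=C: 1 × 601 = 601
  Cl-Cl: 1 × 240 = 240
  Σ(broken) = 2441 kJ
Bonds formed (products):
  C-C: 1 × 339 = 339
  C-Cl: 2 × 324 = 648
  C-H: 4 × 400 = 1600
  Σ(formed) = 2587 kJ
ΔH = Σ(broken) − Σ(formed) = 2441 − 2587 = −146 kJ

ΔH ≈ −146 kJ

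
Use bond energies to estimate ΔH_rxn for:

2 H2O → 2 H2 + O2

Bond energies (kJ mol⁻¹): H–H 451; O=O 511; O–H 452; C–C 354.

ΔH ≈ +395 kJ

Bonds broken (reactants):
  O–H: 4 × 452 = 1808
  Σ(broken) = 1808 kJ
Bonds formed (products):
  H–H: 2 × 451 = 902
  O=O: 1 × 511 = 511
  Σ(formed) = 1413 kJ
ΔH = Σ(broken) − Σ(formed) = 1808 − 1413 = +395 kJ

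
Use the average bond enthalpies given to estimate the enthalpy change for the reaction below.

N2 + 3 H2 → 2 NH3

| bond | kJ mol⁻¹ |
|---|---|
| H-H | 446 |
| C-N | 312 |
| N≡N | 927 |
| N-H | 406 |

ΔH ≈ −171 kJ

Bonds broken (reactants):
  H-H: 3 × 446 = 1338
  N≡N: 1 × 927 = 927
  Σ(broken) = 2265 kJ
Bonds formed (products):
  N-H: 6 × 406 = 2436
  Σ(formed) = 2436 kJ
ΔH = Σ(broken) − Σ(formed) = 2265 − 2436 = −171 kJ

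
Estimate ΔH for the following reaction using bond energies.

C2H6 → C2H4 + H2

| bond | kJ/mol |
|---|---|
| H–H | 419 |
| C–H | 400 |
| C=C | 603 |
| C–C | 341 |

Bonds broken (reactants):
  C–C: 1 × 341 = 341
  C–H: 6 × 400 = 2400
  Σ(broken) = 2741 kJ
Bonds formed (products):
  C–H: 4 × 400 = 1600
  C=C: 1 × 603 = 603
  H–H: 1 × 419 = 419
  Σ(formed) = 2622 kJ
ΔH = Σ(broken) − Σ(formed) = 2741 − 2622 = +119 kJ

ΔH ≈ +119 kJ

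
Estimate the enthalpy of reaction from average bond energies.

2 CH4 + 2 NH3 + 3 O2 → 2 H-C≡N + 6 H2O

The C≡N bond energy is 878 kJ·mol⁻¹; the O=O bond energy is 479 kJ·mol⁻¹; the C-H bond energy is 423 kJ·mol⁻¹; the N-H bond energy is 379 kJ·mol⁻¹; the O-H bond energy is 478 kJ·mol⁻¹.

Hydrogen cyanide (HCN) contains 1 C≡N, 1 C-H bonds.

ΔH ≈ −1243 kJ

Bonds broken (reactants):
  C-H: 8 × 423 = 3384
  N-H: 6 × 379 = 2274
  O=O: 3 × 479 = 1437
  Σ(broken) = 7095 kJ
Bonds formed (products):
  C≡N: 2 × 878 = 1756
  C-H: 2 × 423 = 846
  O-H: 12 × 478 = 5736
  Σ(formed) = 8338 kJ
ΔH = Σ(broken) − Σ(formed) = 7095 − 8338 = −1243 kJ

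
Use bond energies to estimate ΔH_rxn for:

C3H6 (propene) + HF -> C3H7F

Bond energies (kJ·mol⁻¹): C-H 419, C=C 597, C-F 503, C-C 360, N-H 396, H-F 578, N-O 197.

ΔH ≈ −107 kJ

Bonds broken (reactants):
  C-C: 1 × 360 = 360
  C-H: 6 × 419 = 2514
  C=C: 1 × 597 = 597
  H-F: 1 × 578 = 578
  Σ(broken) = 4049 kJ
Bonds formed (products):
  C-C: 2 × 360 = 720
  C-F: 1 × 503 = 503
  C-H: 7 × 419 = 2933
  Σ(formed) = 4156 kJ
ΔH = Σ(broken) − Σ(formed) = 4049 − 4156 = −107 kJ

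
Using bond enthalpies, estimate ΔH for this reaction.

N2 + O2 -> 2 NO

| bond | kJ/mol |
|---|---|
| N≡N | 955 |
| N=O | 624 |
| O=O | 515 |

Bonds broken (reactants):
  N≡N: 1 × 955 = 955
  O=O: 1 × 515 = 515
  Σ(broken) = 1470 kJ
Bonds formed (products):
  N=O: 2 × 624 = 1248
  Σ(formed) = 1248 kJ
ΔH = Σ(broken) − Σ(formed) = 1470 − 1248 = +222 kJ

ΔH ≈ +222 kJ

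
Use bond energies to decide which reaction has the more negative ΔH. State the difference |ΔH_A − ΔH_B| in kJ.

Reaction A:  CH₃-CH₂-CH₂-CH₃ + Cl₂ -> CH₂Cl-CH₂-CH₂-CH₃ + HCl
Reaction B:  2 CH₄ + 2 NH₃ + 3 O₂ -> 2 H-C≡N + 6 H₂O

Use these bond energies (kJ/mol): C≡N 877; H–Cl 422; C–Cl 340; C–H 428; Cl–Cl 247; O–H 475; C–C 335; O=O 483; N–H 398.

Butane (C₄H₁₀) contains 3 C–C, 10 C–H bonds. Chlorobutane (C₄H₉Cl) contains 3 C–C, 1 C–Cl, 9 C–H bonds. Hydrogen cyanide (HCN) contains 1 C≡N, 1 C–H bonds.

Reaction B, by 962 kJ

Reaction A:
  Bonds broken (reactants):
    C–C: 3 × 335 = 1005
    C–H: 10 × 428 = 4280
    Cl–Cl: 1 × 247 = 247
    Σ(broken) = 5532 kJ
  Bonds formed (products):
    C–C: 3 × 335 = 1005
    C–Cl: 1 × 340 = 340
    C–H: 9 × 428 = 3852
    H–Cl: 1 × 422 = 422
    Σ(formed) = 5619 kJ
  ΔH_A = 5532 − 5619 = −87 kJ
Reaction B:
  Bonds broken (reactants):
    C–H: 8 × 428 = 3424
    N–H: 6 × 398 = 2388
    O=O: 3 × 483 = 1449
    Σ(broken) = 7261 kJ
  Bonds formed (products):
    C≡N: 2 × 877 = 1754
    C–H: 2 × 428 = 856
    O–H: 12 × 475 = 5700
    Σ(formed) = 8310 kJ
  ΔH_B = 7261 − 8310 = −1049 kJ
ΔH_A − ΔH_B = +962 kJ, so reaction B has the more negative ΔH; |ΔH_A − ΔH_B| = 962 kJ.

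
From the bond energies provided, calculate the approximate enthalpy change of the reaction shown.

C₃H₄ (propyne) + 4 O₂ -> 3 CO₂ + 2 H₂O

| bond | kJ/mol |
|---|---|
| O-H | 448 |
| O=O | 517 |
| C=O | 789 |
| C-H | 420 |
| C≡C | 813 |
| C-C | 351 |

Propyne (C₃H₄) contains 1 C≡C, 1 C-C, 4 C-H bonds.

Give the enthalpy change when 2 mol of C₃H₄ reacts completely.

Bonds broken (reactants):
  C≡C: 1 × 813 = 813
  C-C: 1 × 351 = 351
  C-H: 4 × 420 = 1680
  O=O: 4 × 517 = 2068
  Σ(broken) = 4912 kJ
Bonds formed (products):
  C=O: 6 × 789 = 4734
  O-H: 4 × 448 = 1792
  Σ(formed) = 6526 kJ
ΔH = Σ(broken) − Σ(formed) = 4912 − 6526 = −1614 kJ
For 2× the reaction as written: 2 × (−1614) = −3228 kJ

ΔH = −3228 kJ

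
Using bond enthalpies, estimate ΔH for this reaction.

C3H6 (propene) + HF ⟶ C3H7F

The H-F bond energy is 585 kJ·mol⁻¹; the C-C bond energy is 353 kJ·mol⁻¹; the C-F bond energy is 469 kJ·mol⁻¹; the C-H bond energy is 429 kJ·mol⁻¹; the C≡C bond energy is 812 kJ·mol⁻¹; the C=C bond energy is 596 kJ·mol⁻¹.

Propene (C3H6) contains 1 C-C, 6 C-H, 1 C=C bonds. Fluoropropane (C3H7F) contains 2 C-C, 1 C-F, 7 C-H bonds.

Bonds broken (reactants):
  C-C: 1 × 353 = 353
  C-H: 6 × 429 = 2574
  C=C: 1 × 596 = 596
  H-F: 1 × 585 = 585
  Σ(broken) = 4108 kJ
Bonds formed (products):
  C-C: 2 × 353 = 706
  C-F: 1 × 469 = 469
  C-H: 7 × 429 = 3003
  Σ(formed) = 4178 kJ
ΔH = Σ(broken) − Σ(formed) = 4108 − 4178 = −70 kJ

ΔH ≈ −70 kJ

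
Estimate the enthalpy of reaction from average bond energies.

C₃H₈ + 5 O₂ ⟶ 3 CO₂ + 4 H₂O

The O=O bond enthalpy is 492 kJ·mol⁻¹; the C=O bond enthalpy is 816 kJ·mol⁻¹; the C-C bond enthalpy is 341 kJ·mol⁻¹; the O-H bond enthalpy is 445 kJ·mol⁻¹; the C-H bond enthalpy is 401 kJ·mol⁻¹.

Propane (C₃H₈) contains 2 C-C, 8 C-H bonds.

Bonds broken (reactants):
  C-C: 2 × 341 = 682
  C-H: 8 × 401 = 3208
  O=O: 5 × 492 = 2460
  Σ(broken) = 6350 kJ
Bonds formed (products):
  C=O: 6 × 816 = 4896
  O-H: 8 × 445 = 3560
  Σ(formed) = 8456 kJ
ΔH = Σ(broken) − Σ(formed) = 6350 − 8456 = −2106 kJ

ΔH ≈ −2106 kJ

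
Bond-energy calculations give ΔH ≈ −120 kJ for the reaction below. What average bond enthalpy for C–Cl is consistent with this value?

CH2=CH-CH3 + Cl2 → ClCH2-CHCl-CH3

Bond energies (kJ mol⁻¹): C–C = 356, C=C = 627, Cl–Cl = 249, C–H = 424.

D(C–Cl) ≈ 320 kJ/mol

Let D be the C–Cl bond energy.
Σ(broken) = 1×356 + 6×424 + 1×627 + 1×249 = 3776
Σ(formed) = 2×356 + 2×D + 6×424 = 3256 + 2D
ΔH = Σ(broken) − Σ(formed) = (3776) − (3256 + 2D) = +520 − 2D
Setting this equal to −120 kJ gives 2D = 640, so D = 320 kJ/mol.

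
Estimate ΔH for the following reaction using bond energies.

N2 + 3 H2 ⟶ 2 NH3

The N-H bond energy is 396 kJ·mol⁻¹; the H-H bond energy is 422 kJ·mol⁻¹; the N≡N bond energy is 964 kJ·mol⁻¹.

ΔH ≈ −146 kJ

Bonds broken (reactants):
  H-H: 3 × 422 = 1266
  N≡N: 1 × 964 = 964
  Σ(broken) = 2230 kJ
Bonds formed (products):
  N-H: 6 × 396 = 2376
  Σ(formed) = 2376 kJ
ΔH = Σ(broken) − Σ(formed) = 2230 − 2376 = −146 kJ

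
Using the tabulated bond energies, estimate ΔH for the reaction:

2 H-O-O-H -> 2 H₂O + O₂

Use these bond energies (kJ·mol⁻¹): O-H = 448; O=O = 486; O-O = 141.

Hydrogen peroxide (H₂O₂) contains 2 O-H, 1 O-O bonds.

Bonds broken (reactants):
  O-H: 4 × 448 = 1792
  O-O: 2 × 141 = 282
  Σ(broken) = 2074 kJ
Bonds formed (products):
  O-H: 4 × 448 = 1792
  O=O: 1 × 486 = 486
  Σ(formed) = 2278 kJ
ΔH = Σ(broken) − Σ(formed) = 2074 − 2278 = −204 kJ

ΔH ≈ −204 kJ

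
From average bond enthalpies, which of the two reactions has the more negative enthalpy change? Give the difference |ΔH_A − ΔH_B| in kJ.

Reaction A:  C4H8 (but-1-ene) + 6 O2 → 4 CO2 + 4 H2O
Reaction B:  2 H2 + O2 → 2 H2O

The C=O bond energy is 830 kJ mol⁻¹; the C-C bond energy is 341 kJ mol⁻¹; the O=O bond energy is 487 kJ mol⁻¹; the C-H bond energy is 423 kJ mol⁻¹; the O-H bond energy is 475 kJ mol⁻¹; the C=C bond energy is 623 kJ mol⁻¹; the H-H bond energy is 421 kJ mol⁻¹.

Reaction A, by 2258 kJ

Reaction A:
  Bonds broken (reactants):
    C-C: 2 × 341 = 682
    C-H: 8 × 423 = 3384
    C=C: 1 × 623 = 623
    O=O: 6 × 487 = 2922
    Σ(broken) = 7611 kJ
  Bonds formed (products):
    C=O: 8 × 830 = 6640
    O-H: 8 × 475 = 3800
    Σ(formed) = 10440 kJ
  ΔH_A = 7611 − 10440 = −2829 kJ
Reaction B:
  Bonds broken (reactants):
    H-H: 2 × 421 = 842
    O=O: 1 × 487 = 487
    Σ(broken) = 1329 kJ
  Bonds formed (products):
    O-H: 4 × 475 = 1900
    Σ(formed) = 1900 kJ
  ΔH_B = 1329 − 1900 = −571 kJ
ΔH_A − ΔH_B = −2258 kJ, so reaction A has the more negative ΔH; |ΔH_A − ΔH_B| = 2258 kJ.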